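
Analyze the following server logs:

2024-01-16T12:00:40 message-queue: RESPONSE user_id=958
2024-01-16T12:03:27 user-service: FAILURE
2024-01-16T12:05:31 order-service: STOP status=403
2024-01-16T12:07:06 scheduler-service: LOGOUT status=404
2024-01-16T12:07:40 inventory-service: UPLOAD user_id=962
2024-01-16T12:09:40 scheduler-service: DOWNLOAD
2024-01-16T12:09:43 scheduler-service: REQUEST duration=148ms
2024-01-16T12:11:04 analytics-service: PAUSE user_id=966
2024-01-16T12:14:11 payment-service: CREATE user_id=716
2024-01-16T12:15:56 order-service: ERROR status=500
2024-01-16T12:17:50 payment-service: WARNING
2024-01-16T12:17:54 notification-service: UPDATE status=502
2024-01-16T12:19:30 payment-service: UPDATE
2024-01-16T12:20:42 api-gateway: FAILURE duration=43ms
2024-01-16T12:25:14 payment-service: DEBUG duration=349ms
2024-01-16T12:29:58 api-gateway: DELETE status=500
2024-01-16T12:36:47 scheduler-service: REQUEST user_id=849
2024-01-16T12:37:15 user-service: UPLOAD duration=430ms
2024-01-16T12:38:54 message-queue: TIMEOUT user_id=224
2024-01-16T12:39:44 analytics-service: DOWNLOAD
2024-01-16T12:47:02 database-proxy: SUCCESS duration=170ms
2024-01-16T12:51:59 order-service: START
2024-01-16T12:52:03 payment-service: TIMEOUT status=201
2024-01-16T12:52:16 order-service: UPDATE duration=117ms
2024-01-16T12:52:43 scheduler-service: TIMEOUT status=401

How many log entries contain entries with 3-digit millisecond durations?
5

To find matching entries:

1. Pattern to match: entries with 3-digit millisecond durations
2. Scan each log entry for the pattern
3. Count matches: 5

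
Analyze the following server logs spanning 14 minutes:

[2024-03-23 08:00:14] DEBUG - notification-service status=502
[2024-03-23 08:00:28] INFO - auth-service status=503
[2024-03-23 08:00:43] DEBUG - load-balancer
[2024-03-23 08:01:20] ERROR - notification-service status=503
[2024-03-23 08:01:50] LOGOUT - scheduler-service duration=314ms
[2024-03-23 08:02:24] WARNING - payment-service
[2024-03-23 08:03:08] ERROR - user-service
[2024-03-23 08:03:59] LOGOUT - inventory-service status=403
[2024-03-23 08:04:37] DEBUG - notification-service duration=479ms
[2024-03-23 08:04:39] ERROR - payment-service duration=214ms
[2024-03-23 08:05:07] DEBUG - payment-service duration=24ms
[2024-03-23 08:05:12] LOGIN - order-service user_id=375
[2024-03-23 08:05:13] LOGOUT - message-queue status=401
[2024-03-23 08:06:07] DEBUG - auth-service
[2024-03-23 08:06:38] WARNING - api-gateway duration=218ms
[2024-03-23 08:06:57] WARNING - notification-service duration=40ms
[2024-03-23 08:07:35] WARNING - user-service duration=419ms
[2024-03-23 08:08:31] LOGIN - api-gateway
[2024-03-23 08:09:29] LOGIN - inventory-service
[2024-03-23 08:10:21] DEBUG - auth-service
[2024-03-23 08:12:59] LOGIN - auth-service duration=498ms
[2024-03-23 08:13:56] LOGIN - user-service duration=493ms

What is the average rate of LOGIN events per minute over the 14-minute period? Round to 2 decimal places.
0.36

To calculate the rate:

1. Count total LOGIN events: 5
2. Total time period: 14 minutes
3. Rate = 5 / 14 = 0.36 events per minute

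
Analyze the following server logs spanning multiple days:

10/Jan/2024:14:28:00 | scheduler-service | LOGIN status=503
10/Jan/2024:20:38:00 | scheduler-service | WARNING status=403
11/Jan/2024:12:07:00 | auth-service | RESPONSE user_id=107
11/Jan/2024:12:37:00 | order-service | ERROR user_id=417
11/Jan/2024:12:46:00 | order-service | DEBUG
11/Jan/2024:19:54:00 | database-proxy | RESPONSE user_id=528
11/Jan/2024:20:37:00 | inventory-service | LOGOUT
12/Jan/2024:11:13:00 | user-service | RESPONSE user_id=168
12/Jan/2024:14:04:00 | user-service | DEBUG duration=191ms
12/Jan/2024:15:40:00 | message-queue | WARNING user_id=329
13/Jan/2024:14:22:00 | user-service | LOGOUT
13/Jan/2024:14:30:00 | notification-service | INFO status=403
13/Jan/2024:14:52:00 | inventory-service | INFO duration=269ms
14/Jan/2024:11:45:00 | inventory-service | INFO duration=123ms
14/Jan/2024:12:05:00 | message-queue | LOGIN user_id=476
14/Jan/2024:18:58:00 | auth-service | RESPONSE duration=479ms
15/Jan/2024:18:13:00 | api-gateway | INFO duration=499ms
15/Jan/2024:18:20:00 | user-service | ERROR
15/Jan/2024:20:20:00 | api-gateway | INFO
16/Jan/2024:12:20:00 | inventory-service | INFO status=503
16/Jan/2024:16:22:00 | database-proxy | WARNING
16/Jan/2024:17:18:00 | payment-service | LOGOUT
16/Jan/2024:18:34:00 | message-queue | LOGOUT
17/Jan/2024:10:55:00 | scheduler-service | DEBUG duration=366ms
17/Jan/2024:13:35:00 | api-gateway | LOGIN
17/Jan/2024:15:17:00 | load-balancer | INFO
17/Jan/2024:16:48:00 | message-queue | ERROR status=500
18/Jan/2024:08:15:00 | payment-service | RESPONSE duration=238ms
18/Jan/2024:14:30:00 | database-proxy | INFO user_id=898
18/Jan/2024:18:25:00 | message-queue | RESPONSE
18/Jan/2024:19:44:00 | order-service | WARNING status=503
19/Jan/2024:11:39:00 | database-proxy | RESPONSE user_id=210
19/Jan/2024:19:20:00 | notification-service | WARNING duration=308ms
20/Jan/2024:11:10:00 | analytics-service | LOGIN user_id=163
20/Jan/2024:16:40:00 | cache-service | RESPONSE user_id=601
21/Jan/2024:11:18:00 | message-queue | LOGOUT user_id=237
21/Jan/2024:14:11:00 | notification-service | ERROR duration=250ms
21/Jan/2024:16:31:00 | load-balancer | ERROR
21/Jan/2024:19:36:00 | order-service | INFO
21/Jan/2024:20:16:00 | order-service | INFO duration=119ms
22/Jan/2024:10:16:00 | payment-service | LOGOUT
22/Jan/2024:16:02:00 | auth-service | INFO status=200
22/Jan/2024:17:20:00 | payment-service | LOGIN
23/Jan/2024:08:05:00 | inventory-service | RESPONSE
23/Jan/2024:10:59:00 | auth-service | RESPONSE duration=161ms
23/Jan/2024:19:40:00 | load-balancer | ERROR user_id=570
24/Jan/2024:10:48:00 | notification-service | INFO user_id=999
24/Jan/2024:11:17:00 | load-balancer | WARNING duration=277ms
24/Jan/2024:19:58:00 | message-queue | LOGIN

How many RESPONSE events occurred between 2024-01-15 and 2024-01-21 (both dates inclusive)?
4

To filter by date range:

1. Date range: 2024-01-15 through 2024-01-21, both dates inclusive
2. Filter for RESPONSE events whose date falls in this range
3. Count matching events: 4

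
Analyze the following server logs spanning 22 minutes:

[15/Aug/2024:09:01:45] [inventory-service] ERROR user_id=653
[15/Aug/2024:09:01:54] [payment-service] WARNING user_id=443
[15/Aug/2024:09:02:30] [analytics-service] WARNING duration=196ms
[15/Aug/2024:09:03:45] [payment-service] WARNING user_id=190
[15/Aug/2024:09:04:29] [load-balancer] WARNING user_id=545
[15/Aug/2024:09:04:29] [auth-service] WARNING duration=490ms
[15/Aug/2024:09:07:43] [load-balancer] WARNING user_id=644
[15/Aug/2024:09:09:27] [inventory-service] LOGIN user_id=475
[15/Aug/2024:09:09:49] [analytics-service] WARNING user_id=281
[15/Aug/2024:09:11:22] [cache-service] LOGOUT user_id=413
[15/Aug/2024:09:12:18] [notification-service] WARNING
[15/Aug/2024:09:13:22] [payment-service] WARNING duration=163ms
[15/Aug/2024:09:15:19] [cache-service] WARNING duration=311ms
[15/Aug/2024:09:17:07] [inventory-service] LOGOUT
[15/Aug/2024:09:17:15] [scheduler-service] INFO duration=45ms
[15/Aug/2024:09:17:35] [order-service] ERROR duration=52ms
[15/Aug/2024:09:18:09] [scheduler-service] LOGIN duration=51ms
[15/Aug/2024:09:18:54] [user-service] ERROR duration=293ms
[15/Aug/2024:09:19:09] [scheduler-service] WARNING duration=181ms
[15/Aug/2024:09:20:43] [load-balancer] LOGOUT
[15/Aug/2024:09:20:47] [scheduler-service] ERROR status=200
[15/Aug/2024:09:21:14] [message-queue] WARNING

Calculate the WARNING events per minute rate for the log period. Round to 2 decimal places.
0.55

To calculate the rate:

1. Count total WARNING events: 12
2. Total time period: 22 minutes
3. Rate = 12 / 22 = 0.55 events per minute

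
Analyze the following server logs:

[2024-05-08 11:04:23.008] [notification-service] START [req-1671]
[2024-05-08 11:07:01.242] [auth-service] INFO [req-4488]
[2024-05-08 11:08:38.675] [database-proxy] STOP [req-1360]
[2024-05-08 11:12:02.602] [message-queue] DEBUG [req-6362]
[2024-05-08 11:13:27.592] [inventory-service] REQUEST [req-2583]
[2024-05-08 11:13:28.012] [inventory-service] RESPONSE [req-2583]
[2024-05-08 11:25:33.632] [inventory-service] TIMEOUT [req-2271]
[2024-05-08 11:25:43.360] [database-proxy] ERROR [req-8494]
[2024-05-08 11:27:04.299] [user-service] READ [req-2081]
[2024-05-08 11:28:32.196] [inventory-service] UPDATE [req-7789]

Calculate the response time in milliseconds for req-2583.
420

To calculate latency:

1. Find REQUEST with id req-2583: 2024-05-08 11:13:27.592
2. Find RESPONSE with id req-2583: 2024-05-08 11:13:28.012
3. Latency: 2024-05-08 11:13:28.012 - 2024-05-08 11:13:27.592 = 420ms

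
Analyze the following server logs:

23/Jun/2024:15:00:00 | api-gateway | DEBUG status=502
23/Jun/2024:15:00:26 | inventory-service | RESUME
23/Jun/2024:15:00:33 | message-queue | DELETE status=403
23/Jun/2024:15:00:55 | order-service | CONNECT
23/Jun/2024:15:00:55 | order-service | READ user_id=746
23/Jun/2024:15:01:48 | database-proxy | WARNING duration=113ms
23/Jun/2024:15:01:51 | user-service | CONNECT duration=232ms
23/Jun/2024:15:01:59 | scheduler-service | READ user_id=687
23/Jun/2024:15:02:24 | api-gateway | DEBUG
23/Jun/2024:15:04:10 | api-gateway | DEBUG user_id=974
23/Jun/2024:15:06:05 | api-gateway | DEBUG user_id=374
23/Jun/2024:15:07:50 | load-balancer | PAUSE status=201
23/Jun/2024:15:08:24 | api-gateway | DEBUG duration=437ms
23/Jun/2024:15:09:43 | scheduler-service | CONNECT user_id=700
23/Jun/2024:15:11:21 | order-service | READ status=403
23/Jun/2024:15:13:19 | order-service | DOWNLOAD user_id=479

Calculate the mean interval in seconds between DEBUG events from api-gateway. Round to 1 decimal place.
126.0

To calculate average interval:

1. Find all DEBUG events for api-gateway in order
2. Calculate time gaps between consecutive events
3. Compute mean of gaps: 504 / 4 = 126.0 seconds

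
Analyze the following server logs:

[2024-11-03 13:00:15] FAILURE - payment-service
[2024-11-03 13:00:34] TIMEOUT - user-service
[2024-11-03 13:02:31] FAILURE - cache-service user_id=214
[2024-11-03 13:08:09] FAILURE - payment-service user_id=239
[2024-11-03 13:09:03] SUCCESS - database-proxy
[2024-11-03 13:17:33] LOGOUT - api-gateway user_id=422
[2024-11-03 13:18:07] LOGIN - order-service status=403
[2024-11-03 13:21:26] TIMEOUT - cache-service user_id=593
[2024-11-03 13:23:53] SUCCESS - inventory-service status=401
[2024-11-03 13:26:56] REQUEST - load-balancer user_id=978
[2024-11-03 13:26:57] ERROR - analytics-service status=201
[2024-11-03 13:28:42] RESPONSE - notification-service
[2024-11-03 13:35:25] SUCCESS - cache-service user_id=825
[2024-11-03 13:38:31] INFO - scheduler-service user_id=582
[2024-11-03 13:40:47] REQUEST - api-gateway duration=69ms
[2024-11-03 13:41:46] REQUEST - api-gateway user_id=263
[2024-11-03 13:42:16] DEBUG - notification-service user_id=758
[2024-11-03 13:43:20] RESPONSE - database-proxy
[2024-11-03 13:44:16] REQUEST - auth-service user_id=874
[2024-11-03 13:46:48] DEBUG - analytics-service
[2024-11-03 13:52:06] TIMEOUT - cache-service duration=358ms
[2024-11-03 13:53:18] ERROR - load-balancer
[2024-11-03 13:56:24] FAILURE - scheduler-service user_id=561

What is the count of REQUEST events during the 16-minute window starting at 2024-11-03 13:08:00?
0

To count events in the time window:

1. Window boundaries: 2024-11-03 13:08:00 to 2024-11-03 13:24:00
2. Filter for REQUEST events within this window
3. Count matching events: 0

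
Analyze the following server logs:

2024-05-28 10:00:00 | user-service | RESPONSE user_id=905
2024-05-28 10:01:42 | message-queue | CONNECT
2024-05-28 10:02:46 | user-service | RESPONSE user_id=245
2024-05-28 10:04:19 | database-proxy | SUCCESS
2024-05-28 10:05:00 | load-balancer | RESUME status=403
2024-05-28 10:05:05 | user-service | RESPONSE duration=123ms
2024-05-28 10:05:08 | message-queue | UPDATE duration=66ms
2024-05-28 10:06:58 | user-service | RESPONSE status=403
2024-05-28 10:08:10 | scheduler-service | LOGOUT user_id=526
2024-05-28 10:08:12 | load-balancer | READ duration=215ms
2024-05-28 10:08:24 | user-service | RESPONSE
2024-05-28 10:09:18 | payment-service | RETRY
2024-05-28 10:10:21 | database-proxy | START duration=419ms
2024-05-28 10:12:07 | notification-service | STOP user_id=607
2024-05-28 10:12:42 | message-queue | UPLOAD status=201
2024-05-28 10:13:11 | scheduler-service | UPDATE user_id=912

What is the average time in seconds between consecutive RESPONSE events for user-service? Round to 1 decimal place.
126.0

To calculate average interval:

1. Find all RESPONSE events for user-service in order
2. Calculate time gaps between consecutive events
3. Compute mean of gaps: 504 / 4 = 126.0 seconds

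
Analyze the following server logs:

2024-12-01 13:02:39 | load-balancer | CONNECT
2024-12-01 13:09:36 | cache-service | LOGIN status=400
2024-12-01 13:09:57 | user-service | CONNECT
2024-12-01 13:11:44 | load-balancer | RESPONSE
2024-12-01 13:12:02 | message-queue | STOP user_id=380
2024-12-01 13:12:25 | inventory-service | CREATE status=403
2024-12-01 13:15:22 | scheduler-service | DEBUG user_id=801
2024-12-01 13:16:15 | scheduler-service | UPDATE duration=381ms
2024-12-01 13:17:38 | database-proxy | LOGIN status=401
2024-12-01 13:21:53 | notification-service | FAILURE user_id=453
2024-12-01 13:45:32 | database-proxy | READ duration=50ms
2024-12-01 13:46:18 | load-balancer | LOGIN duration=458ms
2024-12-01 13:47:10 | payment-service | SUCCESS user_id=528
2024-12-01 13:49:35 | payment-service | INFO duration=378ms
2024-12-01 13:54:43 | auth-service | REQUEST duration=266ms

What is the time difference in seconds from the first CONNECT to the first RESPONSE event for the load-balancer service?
545

To find the time between events:

1. Locate the first CONNECT event for load-balancer: 2024-12-01 13:02:39
2. Locate the first RESPONSE event for load-balancer: 2024-12-01 13:11:44
3. Calculate the difference: 2024-12-01 13:11:44 - 2024-12-01 13:02:39 = 545 seconds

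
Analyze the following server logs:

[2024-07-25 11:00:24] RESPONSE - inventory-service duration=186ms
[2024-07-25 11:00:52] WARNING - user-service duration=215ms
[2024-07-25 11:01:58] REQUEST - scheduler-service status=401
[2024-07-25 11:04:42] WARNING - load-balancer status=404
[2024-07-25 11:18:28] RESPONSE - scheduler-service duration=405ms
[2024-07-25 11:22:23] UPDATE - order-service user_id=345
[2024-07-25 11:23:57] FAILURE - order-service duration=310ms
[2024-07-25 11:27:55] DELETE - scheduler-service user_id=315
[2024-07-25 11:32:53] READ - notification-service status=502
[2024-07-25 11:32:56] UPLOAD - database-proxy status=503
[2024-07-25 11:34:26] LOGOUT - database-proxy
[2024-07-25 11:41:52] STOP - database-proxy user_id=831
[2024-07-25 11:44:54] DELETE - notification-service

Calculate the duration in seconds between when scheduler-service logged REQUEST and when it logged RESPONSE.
990

To find the time between events:

1. Locate the first REQUEST event for scheduler-service: 2024-07-25 11:01:58
2. Locate the first RESPONSE event for scheduler-service: 2024-07-25 11:18:28
3. Calculate the difference: 2024-07-25 11:18:28 - 2024-07-25 11:01:58 = 990 seconds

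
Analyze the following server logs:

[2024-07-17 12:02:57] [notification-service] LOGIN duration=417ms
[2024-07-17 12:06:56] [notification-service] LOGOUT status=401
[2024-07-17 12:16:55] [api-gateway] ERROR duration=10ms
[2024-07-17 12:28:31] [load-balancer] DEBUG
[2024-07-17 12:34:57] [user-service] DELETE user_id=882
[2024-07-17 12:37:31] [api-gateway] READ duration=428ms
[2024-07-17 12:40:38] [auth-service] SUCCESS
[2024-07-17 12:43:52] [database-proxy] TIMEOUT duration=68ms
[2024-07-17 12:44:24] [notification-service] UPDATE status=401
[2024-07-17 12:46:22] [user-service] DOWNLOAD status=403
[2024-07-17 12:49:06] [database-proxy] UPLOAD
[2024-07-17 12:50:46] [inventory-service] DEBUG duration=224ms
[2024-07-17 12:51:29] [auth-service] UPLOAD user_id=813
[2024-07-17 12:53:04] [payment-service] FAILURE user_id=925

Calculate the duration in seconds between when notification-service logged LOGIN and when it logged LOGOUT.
239

To find the time between events:

1. Locate the first LOGIN event for notification-service: 2024-07-17 12:02:57
2. Locate the first LOGOUT event for notification-service: 2024-07-17 12:06:56
3. Calculate the difference: 2024-07-17 12:06:56 - 2024-07-17 12:02:57 = 239 seconds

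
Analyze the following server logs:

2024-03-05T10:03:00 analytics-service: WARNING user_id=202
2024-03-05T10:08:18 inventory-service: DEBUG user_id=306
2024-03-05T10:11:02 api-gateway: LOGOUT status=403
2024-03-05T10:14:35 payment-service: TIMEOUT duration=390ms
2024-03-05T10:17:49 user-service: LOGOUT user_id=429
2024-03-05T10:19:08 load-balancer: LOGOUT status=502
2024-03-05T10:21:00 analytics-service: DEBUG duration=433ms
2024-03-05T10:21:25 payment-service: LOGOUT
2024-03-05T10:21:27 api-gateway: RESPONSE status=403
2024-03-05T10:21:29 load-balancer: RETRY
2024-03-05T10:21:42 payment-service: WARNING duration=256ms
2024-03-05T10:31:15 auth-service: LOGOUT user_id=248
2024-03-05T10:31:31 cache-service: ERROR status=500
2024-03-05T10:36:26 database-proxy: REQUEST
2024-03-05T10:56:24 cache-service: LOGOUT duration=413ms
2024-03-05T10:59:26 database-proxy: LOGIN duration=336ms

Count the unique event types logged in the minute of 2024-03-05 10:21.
5

To count unique event types:

1. Filter events in the minute starting at 2024-03-05 10:21
2. Extract event types from matching entries
3. Count unique types: 5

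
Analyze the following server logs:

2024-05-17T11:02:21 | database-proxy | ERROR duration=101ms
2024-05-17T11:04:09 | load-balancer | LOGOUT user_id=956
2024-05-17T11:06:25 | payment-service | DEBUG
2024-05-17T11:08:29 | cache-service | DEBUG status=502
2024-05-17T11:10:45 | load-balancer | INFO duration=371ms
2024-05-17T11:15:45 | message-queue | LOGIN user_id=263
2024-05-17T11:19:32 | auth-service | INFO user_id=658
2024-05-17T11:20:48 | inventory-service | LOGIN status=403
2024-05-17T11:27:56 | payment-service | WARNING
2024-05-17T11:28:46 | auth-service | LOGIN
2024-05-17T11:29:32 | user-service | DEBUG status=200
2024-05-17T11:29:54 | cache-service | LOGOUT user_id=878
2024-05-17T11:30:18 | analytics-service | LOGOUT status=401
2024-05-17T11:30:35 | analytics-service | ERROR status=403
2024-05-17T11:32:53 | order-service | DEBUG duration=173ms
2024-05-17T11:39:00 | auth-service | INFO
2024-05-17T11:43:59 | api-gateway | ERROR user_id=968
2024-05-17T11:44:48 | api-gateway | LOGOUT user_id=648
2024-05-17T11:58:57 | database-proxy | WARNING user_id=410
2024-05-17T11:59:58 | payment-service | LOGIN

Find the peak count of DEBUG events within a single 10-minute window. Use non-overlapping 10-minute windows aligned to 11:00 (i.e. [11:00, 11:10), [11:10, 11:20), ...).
2

To find the burst window:

1. Divide the log period into non-overlapping 10-minute windows starting at 11:00
2. Count DEBUG events in each window
3. Find the window with maximum count
4. Maximum events in a window: 2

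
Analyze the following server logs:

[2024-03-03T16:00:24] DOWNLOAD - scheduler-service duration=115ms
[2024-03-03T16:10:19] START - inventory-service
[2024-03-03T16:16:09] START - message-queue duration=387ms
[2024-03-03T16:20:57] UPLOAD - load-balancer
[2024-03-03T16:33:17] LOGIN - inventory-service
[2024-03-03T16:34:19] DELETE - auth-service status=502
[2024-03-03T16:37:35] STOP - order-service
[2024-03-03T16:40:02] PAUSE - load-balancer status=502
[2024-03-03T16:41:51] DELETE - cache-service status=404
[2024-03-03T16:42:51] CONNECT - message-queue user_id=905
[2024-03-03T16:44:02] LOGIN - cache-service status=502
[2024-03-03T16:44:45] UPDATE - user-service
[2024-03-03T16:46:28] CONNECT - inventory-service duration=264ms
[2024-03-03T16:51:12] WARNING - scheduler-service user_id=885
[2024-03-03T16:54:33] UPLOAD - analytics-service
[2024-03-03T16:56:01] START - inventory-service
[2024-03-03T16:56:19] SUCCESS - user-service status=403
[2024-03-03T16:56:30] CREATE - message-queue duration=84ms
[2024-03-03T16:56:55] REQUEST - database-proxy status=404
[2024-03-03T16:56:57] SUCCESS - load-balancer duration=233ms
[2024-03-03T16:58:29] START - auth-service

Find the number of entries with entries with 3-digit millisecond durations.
4

To find matching entries:

1. Pattern to match: entries with 3-digit millisecond durations
2. Scan each log entry for the pattern
3. Count matches: 4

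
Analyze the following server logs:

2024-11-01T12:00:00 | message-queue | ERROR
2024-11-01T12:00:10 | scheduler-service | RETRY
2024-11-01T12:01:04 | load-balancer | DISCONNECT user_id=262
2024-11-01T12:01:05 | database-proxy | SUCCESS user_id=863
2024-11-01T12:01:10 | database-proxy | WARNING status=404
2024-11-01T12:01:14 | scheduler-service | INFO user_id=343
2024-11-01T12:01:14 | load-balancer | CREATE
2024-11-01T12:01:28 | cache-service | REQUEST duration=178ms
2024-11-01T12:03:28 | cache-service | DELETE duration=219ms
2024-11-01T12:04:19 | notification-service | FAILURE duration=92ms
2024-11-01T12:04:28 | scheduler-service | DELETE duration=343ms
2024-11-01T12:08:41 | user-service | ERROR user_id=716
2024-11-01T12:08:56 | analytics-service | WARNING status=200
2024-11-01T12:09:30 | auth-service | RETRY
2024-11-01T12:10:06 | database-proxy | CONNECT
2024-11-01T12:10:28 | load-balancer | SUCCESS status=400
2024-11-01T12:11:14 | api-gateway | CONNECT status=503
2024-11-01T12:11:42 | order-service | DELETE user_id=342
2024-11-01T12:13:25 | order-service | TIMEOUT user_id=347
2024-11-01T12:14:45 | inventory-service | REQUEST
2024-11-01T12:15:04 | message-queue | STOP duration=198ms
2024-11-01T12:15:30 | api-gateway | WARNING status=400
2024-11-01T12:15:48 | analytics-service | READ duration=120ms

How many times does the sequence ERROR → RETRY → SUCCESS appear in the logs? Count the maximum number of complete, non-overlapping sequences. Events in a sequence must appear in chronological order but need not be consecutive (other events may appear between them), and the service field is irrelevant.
2

To count sequences:

1. Look for pattern: ERROR → RETRY → SUCCESS
2. Greedily scan the log in chronological order, matching each sequence element in turn (ignoring service)
3. Each time the full pattern completes, increment the count and restart matching from the next event
4. Complete non-overlapping sequences found: 2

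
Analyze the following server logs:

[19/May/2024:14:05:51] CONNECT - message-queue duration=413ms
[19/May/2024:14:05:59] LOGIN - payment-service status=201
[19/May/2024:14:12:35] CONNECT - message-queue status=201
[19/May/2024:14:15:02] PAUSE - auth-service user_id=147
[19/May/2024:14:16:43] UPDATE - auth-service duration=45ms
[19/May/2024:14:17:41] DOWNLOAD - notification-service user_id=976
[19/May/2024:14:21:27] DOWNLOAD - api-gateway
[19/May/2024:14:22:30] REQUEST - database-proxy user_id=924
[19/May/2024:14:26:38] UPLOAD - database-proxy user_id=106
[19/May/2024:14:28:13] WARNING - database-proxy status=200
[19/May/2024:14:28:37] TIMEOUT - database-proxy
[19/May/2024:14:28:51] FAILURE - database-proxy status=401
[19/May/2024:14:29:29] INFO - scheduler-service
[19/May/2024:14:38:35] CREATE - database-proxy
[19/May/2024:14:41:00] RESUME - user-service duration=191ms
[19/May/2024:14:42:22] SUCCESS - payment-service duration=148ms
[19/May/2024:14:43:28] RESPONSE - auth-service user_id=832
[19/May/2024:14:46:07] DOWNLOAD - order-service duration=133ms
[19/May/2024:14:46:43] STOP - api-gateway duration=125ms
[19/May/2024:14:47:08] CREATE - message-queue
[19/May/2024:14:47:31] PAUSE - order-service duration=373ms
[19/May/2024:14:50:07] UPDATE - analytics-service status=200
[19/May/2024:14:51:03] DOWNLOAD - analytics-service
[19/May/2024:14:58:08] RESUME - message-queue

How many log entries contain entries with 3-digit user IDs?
5

To find matching entries:

1. Pattern to match: entries with 3-digit user IDs
2. Scan each log entry for the pattern
3. Count matches: 5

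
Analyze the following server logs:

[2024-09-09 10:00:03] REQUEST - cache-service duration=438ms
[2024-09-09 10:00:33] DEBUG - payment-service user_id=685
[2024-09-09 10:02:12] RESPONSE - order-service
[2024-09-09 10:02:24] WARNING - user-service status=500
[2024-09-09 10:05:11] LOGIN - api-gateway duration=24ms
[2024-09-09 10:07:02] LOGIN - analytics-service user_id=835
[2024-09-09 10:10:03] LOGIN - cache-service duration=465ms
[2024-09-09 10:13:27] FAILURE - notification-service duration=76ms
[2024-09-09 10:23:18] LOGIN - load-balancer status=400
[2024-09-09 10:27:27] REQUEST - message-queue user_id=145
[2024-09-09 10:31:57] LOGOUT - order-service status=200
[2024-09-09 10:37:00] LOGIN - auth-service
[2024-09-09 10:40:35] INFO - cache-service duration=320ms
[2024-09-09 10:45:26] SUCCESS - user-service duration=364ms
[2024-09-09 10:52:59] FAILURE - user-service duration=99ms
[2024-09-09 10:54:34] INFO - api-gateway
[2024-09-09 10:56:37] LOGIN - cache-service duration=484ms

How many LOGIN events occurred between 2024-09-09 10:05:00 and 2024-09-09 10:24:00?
4

To count events in the time window:

1. Window boundaries: 2024-09-09 10:05:00 to 2024-09-09 10:24:00
2. Filter for LOGIN events within this window
3. Count matching events: 4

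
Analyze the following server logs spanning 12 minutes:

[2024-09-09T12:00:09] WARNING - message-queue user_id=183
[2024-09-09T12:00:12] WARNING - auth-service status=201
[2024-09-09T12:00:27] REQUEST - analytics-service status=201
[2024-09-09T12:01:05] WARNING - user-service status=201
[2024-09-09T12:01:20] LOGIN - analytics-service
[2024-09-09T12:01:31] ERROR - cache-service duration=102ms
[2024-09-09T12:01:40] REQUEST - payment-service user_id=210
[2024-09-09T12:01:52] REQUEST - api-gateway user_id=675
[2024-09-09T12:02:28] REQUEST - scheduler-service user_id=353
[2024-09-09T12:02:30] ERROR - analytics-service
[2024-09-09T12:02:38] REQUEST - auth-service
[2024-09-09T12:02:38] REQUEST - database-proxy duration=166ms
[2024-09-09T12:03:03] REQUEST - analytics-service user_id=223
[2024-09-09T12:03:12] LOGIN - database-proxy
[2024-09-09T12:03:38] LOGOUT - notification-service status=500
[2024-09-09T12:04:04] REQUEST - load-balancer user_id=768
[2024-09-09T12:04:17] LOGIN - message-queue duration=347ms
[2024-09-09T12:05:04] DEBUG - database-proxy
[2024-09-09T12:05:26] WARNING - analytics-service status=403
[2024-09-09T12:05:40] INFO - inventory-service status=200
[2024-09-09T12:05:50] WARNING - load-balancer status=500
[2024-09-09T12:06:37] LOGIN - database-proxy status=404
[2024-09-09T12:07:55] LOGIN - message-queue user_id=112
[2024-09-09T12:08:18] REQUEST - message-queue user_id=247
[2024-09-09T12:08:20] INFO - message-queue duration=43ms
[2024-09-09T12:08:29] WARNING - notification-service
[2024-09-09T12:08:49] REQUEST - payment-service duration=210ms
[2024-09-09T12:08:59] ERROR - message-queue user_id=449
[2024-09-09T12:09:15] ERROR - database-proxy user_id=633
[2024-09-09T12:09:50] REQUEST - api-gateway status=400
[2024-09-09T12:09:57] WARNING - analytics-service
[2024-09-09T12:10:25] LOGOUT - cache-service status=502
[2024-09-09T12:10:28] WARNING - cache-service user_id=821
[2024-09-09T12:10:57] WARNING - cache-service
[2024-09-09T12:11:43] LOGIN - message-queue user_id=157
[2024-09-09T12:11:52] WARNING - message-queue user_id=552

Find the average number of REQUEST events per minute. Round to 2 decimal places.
0.92

To calculate the rate:

1. Count total REQUEST events: 11
2. Total time period: 12 minutes
3. Rate = 11 / 12 = 0.92 events per minute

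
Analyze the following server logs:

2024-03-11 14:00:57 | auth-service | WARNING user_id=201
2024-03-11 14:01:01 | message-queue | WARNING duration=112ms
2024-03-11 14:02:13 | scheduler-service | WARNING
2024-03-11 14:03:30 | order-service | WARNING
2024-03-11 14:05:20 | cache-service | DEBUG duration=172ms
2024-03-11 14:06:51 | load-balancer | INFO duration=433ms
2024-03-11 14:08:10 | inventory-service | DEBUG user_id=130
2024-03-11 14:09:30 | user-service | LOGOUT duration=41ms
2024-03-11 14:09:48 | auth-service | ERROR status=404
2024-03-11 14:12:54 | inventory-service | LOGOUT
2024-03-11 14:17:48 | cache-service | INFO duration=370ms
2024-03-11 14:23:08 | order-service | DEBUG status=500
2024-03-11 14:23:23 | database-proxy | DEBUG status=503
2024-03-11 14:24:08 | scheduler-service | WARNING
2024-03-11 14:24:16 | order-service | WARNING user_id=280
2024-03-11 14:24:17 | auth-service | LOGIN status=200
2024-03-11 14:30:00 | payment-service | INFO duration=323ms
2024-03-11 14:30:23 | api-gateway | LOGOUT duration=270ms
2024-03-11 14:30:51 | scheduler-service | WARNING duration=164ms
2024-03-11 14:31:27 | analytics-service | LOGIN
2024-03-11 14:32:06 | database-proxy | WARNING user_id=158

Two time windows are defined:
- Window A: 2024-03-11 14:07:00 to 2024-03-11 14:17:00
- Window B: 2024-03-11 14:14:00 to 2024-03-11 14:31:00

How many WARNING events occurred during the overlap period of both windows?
0

To find overlap events:

1. Window A: 2024-03-11 14:07:00 to 2024-03-11 14:17:00
2. Window B: 2024-03-11 14:14:00 to 2024-03-11 14:31:00
3. Overlap period: 2024-03-11 14:14:00 to 2024-03-11 14:17:00
4. Count WARNING events in overlap: 0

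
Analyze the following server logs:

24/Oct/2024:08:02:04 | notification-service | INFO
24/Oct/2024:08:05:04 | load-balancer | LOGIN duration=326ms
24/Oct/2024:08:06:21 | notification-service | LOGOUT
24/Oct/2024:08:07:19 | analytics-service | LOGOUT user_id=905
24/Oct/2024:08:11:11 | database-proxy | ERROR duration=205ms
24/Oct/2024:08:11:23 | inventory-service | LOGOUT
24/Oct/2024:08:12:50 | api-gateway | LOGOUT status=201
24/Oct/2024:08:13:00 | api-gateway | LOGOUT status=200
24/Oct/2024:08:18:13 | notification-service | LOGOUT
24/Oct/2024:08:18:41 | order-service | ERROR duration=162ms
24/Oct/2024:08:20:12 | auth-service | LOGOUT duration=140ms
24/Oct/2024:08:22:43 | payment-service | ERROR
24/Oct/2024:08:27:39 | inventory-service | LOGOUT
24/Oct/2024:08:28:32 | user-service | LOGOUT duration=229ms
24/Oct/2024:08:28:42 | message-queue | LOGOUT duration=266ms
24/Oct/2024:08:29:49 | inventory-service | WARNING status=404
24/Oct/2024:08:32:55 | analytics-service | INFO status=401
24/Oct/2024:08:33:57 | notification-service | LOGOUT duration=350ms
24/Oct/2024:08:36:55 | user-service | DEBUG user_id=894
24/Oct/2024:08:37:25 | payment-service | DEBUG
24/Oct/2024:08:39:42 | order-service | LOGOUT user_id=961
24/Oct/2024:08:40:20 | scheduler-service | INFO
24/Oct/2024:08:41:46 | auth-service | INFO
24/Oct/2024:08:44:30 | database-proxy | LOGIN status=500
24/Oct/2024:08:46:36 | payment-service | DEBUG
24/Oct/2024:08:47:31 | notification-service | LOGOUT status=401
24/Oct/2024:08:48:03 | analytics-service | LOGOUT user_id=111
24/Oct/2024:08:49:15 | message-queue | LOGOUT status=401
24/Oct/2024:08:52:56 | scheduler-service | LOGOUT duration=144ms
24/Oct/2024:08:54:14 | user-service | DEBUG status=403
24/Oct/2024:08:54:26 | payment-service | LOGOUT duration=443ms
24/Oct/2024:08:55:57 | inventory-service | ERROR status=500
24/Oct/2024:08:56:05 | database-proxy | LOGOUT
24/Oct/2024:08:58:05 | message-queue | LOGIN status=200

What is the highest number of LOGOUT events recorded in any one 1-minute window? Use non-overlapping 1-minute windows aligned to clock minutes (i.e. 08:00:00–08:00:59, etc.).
2

To find the burst window:

1. Divide the log period into non-overlapping 1-minute windows starting at 08:00
2. Count LOGOUT events in each window
3. Find the window with maximum count
4. Maximum events in a window: 2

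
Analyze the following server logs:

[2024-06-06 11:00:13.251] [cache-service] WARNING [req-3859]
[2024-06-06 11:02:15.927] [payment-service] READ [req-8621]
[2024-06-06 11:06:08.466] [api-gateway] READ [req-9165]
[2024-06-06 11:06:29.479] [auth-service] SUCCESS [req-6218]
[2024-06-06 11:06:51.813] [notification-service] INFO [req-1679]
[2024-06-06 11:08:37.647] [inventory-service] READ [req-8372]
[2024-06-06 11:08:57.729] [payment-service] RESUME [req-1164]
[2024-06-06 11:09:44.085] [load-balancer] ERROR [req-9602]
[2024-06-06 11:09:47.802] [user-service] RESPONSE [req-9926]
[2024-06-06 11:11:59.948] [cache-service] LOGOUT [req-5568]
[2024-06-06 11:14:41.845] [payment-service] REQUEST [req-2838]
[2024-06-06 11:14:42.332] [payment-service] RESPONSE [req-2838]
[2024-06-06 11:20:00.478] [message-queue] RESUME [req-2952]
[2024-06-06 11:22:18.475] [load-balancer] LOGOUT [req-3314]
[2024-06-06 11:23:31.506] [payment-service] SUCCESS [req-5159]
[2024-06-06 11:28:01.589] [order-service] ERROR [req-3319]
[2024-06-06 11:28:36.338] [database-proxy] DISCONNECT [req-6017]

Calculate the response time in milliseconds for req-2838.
487

To calculate latency:

1. Find REQUEST with id req-2838: 2024-06-06 11:14:41.845
2. Find RESPONSE with id req-2838: 2024-06-06 11:14:42.332
3. Latency: 2024-06-06 11:14:42.332 - 2024-06-06 11:14:41.845 = 487ms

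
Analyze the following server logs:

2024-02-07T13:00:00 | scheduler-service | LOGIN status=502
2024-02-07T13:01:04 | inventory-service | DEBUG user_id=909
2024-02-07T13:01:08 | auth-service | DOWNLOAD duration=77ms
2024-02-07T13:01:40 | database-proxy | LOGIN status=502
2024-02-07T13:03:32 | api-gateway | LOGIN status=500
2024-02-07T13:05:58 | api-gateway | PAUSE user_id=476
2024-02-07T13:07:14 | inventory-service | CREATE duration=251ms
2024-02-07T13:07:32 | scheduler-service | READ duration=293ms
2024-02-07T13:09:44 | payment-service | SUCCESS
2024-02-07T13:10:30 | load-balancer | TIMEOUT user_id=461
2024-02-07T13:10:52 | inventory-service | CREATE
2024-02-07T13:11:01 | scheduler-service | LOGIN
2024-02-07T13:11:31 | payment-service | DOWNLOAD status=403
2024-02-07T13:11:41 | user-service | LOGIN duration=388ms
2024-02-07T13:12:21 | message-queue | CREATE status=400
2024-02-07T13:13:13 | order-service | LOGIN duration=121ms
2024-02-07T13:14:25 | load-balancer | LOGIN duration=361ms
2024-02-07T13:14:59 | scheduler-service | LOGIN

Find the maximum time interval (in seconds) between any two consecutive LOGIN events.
449

To find the longest gap:

1. Extract all LOGIN events in chronological order
2. Calculate time differences between consecutive events
3. Find the maximum difference
4. Longest gap: 449 seconds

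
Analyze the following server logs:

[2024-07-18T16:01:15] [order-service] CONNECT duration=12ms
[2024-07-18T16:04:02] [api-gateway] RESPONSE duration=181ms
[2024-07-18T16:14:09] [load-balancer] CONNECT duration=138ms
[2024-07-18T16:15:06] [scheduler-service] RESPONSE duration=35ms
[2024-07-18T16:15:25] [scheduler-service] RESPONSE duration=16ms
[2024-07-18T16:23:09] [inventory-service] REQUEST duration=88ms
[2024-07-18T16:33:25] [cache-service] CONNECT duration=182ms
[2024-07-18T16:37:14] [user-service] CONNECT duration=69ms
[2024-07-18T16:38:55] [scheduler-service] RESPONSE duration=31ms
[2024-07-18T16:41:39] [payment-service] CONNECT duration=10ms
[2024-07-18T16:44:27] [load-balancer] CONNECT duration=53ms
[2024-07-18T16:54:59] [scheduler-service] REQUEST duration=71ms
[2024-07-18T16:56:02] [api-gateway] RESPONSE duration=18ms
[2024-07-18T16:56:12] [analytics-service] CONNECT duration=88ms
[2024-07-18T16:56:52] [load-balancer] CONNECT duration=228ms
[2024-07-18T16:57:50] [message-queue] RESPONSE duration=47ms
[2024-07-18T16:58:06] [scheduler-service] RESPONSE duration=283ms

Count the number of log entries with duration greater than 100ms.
5

To count timeouts:

1. Threshold: 100ms
2. Extract duration from each log entry
3. Count entries where duration > 100
4. Timeout count: 5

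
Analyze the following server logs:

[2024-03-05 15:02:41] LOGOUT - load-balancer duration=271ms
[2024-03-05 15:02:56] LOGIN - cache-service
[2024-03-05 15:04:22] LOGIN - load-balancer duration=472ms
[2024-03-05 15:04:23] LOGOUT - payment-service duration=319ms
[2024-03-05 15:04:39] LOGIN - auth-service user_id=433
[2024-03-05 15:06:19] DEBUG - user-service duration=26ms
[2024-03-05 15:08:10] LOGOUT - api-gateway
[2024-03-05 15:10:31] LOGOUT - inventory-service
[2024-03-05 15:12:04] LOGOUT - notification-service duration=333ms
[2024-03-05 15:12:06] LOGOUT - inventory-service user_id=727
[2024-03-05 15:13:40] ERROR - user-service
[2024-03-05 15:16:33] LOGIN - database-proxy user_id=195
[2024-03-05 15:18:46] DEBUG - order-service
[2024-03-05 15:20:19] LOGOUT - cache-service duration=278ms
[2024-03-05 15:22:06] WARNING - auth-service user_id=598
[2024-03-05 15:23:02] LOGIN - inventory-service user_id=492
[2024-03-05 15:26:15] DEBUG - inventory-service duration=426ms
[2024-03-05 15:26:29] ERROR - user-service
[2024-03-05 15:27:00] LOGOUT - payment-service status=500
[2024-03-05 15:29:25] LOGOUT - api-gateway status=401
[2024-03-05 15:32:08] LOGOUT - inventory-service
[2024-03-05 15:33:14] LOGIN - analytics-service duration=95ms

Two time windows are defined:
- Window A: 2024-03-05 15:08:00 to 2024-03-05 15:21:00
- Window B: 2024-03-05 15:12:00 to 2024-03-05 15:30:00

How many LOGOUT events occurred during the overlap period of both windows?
3

To find overlap events:

1. Window A: 2024-03-05 15:08:00 to 2024-03-05 15:21:00
2. Window B: 2024-03-05 15:12:00 to 2024-03-05 15:30:00
3. Overlap period: 2024-03-05 15:12:00 to 2024-03-05 15:21:00
4. Count LOGOUT events in overlap: 3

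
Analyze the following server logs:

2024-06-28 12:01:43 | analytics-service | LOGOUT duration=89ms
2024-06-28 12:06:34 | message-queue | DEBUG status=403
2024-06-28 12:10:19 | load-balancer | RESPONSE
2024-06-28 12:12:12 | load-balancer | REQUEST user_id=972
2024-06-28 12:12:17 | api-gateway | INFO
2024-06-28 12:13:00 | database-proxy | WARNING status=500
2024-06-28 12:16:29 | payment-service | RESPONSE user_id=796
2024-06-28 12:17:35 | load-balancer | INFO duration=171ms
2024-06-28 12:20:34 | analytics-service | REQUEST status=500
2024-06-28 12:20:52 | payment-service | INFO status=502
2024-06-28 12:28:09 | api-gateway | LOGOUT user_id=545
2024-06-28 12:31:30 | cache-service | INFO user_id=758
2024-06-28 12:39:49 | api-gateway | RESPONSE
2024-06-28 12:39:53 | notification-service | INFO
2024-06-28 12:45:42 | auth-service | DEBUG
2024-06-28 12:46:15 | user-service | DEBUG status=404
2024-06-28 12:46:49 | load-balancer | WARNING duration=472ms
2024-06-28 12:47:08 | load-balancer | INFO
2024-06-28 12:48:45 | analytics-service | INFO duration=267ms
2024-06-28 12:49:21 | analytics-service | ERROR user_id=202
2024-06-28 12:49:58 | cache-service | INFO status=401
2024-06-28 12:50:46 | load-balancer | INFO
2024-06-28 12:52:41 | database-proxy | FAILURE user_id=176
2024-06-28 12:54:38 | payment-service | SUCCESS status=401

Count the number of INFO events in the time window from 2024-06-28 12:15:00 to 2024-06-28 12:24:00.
2

To count events in the time window:

1. Window boundaries: 2024-06-28 12:15:00 to 2024-06-28 12:24:00
2. Filter for INFO events within this window
3. Count matching events: 2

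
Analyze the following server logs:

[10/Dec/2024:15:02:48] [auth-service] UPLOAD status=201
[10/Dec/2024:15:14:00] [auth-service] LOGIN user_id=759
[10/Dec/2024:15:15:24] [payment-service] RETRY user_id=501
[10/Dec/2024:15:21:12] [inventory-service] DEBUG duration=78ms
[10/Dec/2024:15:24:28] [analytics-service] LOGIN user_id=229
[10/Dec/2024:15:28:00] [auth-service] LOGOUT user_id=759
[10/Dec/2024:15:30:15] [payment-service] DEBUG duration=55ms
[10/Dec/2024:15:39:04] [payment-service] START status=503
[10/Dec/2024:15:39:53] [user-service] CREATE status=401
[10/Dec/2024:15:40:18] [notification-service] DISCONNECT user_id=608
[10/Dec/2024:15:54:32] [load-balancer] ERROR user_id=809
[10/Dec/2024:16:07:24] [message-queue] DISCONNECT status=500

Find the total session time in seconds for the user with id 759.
840

To calculate session duration:

1. Find LOGIN event for user_id=759: 10/Dec/2024:15:14:00
2. Find LOGOUT event for user_id=759: 10/Dec/2024:15:28:00
3. Session duration: 10/Dec/2024:15:28:00 - 10/Dec/2024:15:14:00 = 840 seconds (14 minutes)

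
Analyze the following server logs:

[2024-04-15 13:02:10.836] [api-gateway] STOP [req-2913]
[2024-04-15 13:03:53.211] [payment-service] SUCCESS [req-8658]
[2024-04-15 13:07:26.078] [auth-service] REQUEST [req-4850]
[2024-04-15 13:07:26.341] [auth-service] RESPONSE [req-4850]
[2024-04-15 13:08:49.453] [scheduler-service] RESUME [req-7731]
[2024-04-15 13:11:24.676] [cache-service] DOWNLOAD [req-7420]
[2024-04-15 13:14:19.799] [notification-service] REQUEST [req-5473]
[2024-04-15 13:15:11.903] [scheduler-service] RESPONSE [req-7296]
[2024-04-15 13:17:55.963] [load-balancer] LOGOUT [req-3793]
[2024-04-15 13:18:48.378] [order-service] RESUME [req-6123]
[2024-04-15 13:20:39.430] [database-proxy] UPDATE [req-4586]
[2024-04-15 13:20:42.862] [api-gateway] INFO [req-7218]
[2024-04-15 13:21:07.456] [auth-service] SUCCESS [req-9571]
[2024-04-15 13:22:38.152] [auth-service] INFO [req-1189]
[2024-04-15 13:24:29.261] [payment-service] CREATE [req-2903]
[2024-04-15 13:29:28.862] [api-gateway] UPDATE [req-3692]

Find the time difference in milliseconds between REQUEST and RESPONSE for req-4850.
263

To calculate latency:

1. Find REQUEST with id req-4850: 2024-04-15 13:07:26.078
2. Find RESPONSE with id req-4850: 2024-04-15 13:07:26.341
3. Latency: 2024-04-15 13:07:26.341 - 2024-04-15 13:07:26.078 = 263ms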